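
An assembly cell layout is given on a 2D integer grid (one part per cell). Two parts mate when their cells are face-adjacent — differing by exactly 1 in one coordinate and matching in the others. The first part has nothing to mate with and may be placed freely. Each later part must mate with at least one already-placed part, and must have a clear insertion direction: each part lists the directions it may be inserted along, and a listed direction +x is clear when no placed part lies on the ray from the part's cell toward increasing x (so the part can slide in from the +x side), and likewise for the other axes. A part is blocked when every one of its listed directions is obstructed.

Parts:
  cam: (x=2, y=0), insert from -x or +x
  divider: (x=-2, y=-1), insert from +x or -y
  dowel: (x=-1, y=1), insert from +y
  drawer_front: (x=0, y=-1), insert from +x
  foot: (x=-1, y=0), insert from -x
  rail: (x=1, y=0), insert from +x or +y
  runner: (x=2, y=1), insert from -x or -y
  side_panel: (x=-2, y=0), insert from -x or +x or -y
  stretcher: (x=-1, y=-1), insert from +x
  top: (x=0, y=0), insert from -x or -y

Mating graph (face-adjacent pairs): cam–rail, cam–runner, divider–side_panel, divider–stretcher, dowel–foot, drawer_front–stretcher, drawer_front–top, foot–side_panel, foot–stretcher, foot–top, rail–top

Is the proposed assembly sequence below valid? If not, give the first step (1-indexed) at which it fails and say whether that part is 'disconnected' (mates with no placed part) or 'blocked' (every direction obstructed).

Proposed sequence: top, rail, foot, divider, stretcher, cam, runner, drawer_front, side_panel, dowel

Invalid at step 4 (disconnected)

1. top@(0, 0) [-x clear] — {top}
2. rail@(1, 0) [+x clear] — {rail, top}
3. foot@(-1, 0) [-x clear] — {foot, rail, top}
4. divider@(-2, -1) — no placed neighbour ⇒ disconnected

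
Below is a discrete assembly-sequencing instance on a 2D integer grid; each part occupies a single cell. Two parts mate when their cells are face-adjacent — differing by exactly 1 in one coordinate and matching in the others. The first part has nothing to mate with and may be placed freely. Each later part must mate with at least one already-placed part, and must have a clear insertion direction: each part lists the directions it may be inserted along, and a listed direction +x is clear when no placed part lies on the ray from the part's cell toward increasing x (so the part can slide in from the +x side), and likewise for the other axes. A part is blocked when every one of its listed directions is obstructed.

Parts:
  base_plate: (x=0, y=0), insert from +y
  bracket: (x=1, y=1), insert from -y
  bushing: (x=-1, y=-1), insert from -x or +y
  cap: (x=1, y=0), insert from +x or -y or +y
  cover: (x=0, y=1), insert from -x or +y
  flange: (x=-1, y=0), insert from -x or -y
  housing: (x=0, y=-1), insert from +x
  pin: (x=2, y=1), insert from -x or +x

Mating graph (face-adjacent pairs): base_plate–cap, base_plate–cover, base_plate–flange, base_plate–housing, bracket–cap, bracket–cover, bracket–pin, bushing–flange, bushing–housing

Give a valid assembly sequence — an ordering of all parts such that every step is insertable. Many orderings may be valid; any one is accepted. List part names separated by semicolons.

1. pin@(2, 1) [-x clear] — {pin}
2. bracket@(1, 1) [-y clear] — {bracket, pin}
3. cap@(1, 0) [+x clear] — {bracket, cap, pin}
4. base_plate@(0, 0) [+y clear] — {base_plate, bracket, cap, pin}
5. housing@(0, -1) [+x clear] — {base_plate, bracket, cap, housing, pin}
6. bushing@(-1, -1) [-x clear] — {base_plate, bracket, bushing, cap, housing, pin}
7. cover@(0, 1) [-x clear] — {base_plate, bracket, bushing, cap, cover, housing, pin}
8. flange@(-1, 0) [-x clear] — {base_plate, bracket, bushing, cap, cover, flange, housing, pin}

pin; bracket; cap; base_plate; housing; bushing; cover; flange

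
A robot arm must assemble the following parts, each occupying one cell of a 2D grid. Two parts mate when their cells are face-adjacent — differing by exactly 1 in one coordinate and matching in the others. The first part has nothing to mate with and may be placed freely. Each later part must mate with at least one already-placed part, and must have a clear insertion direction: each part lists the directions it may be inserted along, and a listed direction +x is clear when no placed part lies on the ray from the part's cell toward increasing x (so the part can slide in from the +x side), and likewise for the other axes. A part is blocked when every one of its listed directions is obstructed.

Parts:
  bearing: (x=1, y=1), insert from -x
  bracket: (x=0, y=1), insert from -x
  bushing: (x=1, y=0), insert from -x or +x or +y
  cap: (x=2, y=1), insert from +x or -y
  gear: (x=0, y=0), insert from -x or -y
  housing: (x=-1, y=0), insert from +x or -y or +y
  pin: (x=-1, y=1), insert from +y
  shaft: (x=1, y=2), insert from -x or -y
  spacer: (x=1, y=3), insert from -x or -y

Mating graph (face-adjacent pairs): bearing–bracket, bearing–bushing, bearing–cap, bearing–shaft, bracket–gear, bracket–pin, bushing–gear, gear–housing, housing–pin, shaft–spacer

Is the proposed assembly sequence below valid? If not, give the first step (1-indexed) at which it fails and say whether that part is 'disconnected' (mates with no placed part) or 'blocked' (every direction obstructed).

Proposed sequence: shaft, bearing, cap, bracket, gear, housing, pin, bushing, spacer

Valid

1. shaft@(1, 2) [-x clear] — {shaft}
2. bearing@(1, 1) [-x clear] — {bearing, shaft}
3. cap@(2, 1) [+x clear] — {bearing, cap, shaft}
4. bracket@(0, 1) [-x clear] — {bearing, bracket, cap, shaft}
5. gear@(0, 0) [-x clear] — {bearing, bracket, cap, gear, shaft}
6. housing@(-1, 0) [-y clear] — {bearing, bracket, cap, gear, housing, shaft}
7. pin@(-1, 1) [+y clear] — {bearing, bracket, cap, gear, housing, pin, shaft}
8. bushing@(1, 0) [+x clear] — {bearing, bracket, bushing, cap, gear, housing, pin, shaft}
9. spacer@(1, 3) [-x clear] — {bearing, bracket, bushing, cap, gear, housing, pin, shaft, spacer}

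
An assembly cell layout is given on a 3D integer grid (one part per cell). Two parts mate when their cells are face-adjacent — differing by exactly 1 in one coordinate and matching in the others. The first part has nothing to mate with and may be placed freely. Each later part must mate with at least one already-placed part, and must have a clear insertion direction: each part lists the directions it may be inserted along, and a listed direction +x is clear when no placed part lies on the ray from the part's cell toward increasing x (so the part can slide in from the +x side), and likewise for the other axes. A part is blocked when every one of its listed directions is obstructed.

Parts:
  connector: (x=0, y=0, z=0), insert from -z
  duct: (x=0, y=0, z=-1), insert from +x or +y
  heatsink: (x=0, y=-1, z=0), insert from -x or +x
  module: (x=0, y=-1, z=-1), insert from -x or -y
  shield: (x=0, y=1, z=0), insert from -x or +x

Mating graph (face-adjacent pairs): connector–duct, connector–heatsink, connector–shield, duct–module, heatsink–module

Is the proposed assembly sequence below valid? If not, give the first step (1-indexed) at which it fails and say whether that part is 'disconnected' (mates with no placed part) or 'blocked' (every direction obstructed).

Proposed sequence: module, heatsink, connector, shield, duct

Valid

1. module@(0, -1, -1) [-x clear] — {module}
2. heatsink@(0, -1, 0) [-x clear] — {heatsink, module}
3. connector@(0, 0, 0) [-z clear] — {connector, heatsink, module}
4. shield@(0, 1, 0) [-x clear] — {connector, heatsink, module, shield}
5. duct@(0, 0, -1) [+x clear] — {connector, duct, heatsink, module, shield}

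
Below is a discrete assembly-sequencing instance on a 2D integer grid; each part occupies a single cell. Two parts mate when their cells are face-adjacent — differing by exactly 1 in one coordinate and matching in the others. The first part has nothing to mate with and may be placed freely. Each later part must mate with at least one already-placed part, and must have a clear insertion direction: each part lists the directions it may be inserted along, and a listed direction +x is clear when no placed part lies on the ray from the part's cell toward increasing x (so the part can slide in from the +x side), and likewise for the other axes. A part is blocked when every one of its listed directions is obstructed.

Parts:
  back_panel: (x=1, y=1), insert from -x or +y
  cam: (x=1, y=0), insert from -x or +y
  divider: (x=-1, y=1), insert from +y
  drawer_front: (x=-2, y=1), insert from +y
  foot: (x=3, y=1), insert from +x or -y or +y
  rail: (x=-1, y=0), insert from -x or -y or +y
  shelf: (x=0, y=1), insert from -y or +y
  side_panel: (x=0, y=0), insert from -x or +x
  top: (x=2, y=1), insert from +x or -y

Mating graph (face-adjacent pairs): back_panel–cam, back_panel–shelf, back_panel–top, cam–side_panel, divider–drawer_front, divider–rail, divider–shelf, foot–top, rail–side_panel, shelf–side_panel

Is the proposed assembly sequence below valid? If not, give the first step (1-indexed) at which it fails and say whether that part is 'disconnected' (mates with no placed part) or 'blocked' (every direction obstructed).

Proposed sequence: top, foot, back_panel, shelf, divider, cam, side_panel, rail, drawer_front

Valid

1. top@(2, 1) [+x clear] — {top}
2. foot@(3, 1) [+x clear] — {foot, top}
3. back_panel@(1, 1) [-x clear] — {back_panel, foot, top}
4. shelf@(0, 1) [-y clear] — {back_panel, foot, shelf, top}
5. divider@(-1, 1) [+y clear] — {back_panel, divider, foot, shelf, top}
6. cam@(1, 0) [-x clear] — {back_panel, cam, divider, foot, shelf, top}
7. side_panel@(0, 0) [-x clear] — {back_panel, cam, divider, foot, shelf, side_panel, top}
8. rail@(-1, 0) [-x clear] — {back_panel, cam, divider, foot, rail, shelf, side_panel, top}
9. drawer_front@(-2, 1) [+y clear] — {back_panel, cam, divider, drawer_front, foot, rail, shelf, side_panel, top}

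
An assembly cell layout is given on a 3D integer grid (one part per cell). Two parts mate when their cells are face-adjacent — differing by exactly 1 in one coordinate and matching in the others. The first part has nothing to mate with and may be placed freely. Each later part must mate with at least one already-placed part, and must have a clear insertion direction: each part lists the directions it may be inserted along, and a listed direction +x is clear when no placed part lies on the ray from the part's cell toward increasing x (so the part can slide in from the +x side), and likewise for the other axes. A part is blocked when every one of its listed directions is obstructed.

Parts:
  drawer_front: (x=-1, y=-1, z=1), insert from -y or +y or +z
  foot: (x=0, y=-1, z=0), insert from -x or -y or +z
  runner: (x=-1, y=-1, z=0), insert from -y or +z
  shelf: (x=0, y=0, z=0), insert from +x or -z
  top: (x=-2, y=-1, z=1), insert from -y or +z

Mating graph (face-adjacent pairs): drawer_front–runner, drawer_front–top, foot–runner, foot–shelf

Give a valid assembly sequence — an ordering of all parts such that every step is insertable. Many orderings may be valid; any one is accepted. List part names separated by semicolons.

drawer_front; top; runner; foot; shelf

1. drawer_front@(-1, -1, 1) [-y clear] — {drawer_front}
2. top@(-2, -1, 1) [-y clear] — {drawer_front, top}
3. runner@(-1, -1, 0) [-y clear] — {drawer_front, runner, top}
4. foot@(0, -1, 0) [-y clear] — {drawer_front, foot, runner, top}
5. shelf@(0, 0, 0) [+x clear] — {drawer_front, foot, runner, shelf, top}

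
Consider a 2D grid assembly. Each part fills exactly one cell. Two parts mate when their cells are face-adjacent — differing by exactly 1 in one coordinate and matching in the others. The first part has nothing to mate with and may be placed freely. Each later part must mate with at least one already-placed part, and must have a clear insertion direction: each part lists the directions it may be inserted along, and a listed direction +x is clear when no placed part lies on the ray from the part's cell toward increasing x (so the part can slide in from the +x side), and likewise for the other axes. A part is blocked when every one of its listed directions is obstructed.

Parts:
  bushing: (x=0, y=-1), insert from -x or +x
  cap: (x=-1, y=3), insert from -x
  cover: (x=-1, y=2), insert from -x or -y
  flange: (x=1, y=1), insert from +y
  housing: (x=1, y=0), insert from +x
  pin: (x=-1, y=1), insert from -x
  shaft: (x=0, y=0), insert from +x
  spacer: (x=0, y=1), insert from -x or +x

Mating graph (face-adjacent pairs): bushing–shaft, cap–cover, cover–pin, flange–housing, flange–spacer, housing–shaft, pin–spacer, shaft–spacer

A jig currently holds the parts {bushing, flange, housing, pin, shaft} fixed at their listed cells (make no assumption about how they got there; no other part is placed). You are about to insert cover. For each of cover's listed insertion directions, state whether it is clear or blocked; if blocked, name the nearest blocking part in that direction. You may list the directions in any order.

-x: ray from cover(-1, 2) has no placed part ⇒ clear
-y: nearest on ray is pin@(-1, 1) ⇒ blocked

-x: clear; -y: blocked by pin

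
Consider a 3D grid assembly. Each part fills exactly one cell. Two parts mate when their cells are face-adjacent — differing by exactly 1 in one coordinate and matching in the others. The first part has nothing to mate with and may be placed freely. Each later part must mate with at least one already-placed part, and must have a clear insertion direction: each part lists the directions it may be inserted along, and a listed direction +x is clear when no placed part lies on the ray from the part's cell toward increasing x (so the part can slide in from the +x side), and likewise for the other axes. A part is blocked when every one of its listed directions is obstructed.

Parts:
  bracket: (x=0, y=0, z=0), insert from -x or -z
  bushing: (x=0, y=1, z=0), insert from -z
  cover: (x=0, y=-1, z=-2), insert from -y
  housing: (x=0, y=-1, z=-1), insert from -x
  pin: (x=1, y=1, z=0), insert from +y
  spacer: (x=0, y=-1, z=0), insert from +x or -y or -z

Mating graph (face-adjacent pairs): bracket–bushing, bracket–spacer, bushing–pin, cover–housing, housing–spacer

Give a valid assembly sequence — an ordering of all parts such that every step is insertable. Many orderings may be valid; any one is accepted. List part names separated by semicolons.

1. housing@(0, -1, -1) [-x clear] — {housing}
2. spacer@(0, -1, 0) [+x clear] — {housing, spacer}
3. bracket@(0, 0, 0) [-x clear] — {bracket, housing, spacer}
4. bushing@(0, 1, 0) [-z clear] — {bracket, bushing, housing, spacer}
5. pin@(1, 1, 0) [+y clear] — {bracket, bushing, housing, pin, spacer}
6. cover@(0, -1, -2) [-y clear] — {bracket, bushing, cover, housing, pin, spacer}

housing; spacer; bracket; bushing; pin; cover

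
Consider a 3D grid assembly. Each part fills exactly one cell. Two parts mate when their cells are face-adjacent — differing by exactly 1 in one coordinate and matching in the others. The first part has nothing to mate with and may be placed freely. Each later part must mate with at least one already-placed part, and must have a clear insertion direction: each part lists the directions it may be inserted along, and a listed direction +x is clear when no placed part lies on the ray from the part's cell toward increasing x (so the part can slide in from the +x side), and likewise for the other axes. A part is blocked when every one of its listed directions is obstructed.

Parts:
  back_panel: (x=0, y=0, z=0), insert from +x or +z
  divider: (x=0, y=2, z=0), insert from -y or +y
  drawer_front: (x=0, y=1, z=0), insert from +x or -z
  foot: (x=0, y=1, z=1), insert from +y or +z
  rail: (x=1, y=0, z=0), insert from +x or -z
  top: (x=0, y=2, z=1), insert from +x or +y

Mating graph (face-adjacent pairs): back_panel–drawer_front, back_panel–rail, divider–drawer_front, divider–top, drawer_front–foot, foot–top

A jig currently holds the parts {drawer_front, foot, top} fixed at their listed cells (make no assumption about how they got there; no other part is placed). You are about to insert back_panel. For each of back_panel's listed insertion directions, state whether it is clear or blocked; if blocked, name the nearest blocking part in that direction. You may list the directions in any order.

+x: clear; +z: clear

+x: ray from back_panel(0, 0, 0) has no placed part ⇒ clear
+z: ray from back_panel(0, 0, 0) has no placed part ⇒ clear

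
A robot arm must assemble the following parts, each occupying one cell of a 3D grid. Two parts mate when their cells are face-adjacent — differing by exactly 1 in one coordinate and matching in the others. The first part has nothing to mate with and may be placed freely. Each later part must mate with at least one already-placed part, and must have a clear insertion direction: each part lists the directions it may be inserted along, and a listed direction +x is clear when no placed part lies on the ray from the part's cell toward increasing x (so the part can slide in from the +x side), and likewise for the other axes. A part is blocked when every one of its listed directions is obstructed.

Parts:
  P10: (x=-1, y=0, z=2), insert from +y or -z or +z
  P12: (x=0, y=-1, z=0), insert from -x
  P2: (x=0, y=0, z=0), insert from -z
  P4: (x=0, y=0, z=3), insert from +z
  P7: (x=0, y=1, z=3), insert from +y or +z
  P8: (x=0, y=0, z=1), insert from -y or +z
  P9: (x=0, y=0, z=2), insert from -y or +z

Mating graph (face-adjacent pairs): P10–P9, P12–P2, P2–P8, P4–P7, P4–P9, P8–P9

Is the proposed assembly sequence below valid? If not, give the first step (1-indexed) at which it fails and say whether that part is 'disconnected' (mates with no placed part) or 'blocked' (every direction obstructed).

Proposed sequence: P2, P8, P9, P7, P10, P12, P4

1. P2@(0, 0, 0) [-z clear] — {P2}
2. P8@(0, 0, 1) [-y clear] — {P2, P8}
3. P9@(0, 0, 2) [-y clear] — {P2, P8, P9}
4. P7@(0, 1, 3) — no placed neighbour ⇒ disconnected

Invalid at step 4 (disconnected)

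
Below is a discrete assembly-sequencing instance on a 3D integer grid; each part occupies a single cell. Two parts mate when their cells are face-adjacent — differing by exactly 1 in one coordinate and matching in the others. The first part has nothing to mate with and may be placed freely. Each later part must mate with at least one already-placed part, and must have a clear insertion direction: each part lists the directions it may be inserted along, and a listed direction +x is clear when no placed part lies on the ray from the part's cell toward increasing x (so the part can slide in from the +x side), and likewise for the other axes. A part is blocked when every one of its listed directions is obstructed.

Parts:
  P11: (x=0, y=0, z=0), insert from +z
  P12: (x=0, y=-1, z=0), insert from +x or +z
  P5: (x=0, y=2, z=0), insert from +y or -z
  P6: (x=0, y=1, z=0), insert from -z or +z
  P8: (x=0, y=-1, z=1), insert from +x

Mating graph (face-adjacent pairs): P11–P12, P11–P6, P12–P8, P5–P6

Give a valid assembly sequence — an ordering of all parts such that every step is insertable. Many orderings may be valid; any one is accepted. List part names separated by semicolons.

P8; P12; P11; P6; P5

1. P8@(0, -1, 1) [+x clear] — {P8}
2. P12@(0, -1, 0) [+x clear] — {P12, P8}
3. P11@(0, 0, 0) [+z clear] — {P11, P12, P8}
4. P6@(0, 1, 0) [-z clear] — {P11, P12, P6, P8}
5. P5@(0, 2, 0) [+y clear] — {P11, P12, P5, P6, P8}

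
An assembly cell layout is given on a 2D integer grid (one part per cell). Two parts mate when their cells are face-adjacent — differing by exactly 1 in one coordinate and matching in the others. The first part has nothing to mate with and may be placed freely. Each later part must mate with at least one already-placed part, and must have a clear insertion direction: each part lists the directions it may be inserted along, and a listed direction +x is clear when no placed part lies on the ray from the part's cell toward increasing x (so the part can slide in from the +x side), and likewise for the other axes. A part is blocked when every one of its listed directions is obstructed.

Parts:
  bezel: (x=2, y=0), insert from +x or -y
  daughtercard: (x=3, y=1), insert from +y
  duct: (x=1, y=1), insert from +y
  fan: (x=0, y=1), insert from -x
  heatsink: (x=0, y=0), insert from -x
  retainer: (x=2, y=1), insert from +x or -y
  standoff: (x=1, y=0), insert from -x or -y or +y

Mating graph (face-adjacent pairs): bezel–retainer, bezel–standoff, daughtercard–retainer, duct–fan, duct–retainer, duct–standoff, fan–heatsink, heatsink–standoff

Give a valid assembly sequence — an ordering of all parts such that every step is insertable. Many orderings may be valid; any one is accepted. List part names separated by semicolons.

1. heatsink@(0, 0) [-x clear] — {heatsink}
2. standoff@(1, 0) [-y clear] — {heatsink, standoff}
3. duct@(1, 1) [+y clear] — {duct, heatsink, standoff}
4. retainer@(2, 1) [+x clear] — {duct, heatsink, retainer, standoff}
5. daughtercard@(3, 1) [+y clear] — {daughtercard, duct, heatsink, retainer, standoff}
6. fan@(0, 1) [-x clear] — {daughtercard, duct, fan, heatsink, retainer, standoff}
7. bezel@(2, 0) [+x clear] — {bezel, daughtercard, duct, fan, heatsink, retainer, standoff}

heatsink; standoff; duct; retainer; daughtercard; fan; bezel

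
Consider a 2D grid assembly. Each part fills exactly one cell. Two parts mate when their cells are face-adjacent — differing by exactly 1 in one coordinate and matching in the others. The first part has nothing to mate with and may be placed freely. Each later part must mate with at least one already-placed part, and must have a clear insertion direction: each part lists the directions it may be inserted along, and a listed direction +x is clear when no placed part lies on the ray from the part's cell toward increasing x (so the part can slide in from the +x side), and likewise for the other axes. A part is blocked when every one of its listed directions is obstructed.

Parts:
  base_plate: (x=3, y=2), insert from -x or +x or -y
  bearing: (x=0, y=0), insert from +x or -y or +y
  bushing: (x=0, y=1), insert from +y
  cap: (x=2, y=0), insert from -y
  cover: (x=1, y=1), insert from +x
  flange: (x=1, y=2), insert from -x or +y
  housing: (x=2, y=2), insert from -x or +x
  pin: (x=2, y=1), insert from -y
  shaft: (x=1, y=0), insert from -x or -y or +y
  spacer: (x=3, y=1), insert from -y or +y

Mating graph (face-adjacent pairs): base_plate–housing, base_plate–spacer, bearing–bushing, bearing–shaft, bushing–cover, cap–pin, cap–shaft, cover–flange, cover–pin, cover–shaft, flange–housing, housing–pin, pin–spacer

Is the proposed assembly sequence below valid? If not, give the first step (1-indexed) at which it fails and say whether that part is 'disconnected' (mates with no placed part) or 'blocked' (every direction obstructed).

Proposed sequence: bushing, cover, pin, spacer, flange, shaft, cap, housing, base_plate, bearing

Valid

1. bushing@(0, 1) [+y clear] — {bushing}
2. cover@(1, 1) [+x clear] — {bushing, cover}
3. pin@(2, 1) [-y clear] — {bushing, cover, pin}
4. spacer@(3, 1) [-y clear] — {bushing, cover, pin, spacer}
5. flange@(1, 2) [-x clear] — {bushing, cover, flange, pin, spacer}
6. shaft@(1, 0) [-x clear] — {bushing, cover, flange, pin, shaft, spacer}
7. cap@(2, 0) [-y clear] — {bushing, cap, cover, flange, pin, shaft, spacer}
8. housing@(2, 2) [+x clear] — {bushing, cap, cover, flange, housing, pin, shaft, spacer}
9. base_plate@(3, 2) [+x clear] — {base_plate, bushing, cap, cover, flange, housing, pin, shaft, spacer}
10. bearing@(0, 0) [-y clear] — {base_plate, bearing, bushing, cap, cover, flange, housing, pin, shaft, spacer}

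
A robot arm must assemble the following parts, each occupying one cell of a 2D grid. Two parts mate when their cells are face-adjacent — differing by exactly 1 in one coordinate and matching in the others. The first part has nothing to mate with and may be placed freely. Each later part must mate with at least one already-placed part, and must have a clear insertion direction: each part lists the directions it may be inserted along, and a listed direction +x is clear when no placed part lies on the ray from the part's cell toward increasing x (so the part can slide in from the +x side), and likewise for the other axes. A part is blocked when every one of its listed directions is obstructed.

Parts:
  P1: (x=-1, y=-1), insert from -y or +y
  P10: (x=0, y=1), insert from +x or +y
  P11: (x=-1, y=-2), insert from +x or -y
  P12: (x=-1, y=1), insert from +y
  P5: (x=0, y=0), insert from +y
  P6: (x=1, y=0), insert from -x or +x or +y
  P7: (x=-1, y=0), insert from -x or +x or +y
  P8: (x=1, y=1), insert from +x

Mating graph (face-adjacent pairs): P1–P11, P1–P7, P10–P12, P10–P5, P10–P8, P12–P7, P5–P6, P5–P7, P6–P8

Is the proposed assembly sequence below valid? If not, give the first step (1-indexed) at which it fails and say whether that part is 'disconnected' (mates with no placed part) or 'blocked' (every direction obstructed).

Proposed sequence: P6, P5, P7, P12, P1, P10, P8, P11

1. P6@(1, 0) [-x clear] — {P6}
2. P5@(0, 0) [+y clear] — {P5, P6}
3. P7@(-1, 0) [-x clear] — {P5, P6, P7}
4. P12@(-1, 1) [+y clear] — {P12, P5, P6, P7}
5. P1@(-1, -1) [-y clear] — {P1, P12, P5, P6, P7}
6. P10@(0, 1) [+x clear] — {P1, P10, P12, P5, P6, P7}
7. P8@(1, 1) [+x clear] — {P1, P10, P12, P5, P6, P7, P8}
8. P11@(-1, -2) [+x clear] — {P1, P10, P11, P12, P5, P6, P7, P8}

Valid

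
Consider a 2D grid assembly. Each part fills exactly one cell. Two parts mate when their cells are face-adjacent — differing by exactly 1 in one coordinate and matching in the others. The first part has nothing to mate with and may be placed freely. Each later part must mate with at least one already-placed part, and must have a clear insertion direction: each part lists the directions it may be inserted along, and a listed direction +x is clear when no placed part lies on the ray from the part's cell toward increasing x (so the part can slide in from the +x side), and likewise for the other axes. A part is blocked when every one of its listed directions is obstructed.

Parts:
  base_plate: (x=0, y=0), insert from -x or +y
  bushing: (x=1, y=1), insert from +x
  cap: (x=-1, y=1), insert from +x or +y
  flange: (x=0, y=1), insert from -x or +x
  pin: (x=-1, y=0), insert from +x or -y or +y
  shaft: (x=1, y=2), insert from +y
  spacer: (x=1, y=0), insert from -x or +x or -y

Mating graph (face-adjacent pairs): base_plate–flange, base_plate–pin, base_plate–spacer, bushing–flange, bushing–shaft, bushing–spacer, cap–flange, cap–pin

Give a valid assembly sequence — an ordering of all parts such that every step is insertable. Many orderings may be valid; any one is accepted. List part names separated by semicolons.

pin; base_plate; spacer; bushing; shaft; flange; cap

1. pin@(-1, 0) [+x clear] — {pin}
2. base_plate@(0, 0) [+y clear] — {base_plate, pin}
3. spacer@(1, 0) [+x clear] — {base_plate, pin, spacer}
4. bushing@(1, 1) [+x clear] — {base_plate, bushing, pin, spacer}
5. shaft@(1, 2) [+y clear] — {base_plate, bushing, pin, shaft, spacer}
6. flange@(0, 1) [-x clear] — {base_plate, bushing, flange, pin, shaft, spacer}
7. cap@(-1, 1) [+y clear] — {base_plate, bushing, cap, flange, pin, shaft, spacer}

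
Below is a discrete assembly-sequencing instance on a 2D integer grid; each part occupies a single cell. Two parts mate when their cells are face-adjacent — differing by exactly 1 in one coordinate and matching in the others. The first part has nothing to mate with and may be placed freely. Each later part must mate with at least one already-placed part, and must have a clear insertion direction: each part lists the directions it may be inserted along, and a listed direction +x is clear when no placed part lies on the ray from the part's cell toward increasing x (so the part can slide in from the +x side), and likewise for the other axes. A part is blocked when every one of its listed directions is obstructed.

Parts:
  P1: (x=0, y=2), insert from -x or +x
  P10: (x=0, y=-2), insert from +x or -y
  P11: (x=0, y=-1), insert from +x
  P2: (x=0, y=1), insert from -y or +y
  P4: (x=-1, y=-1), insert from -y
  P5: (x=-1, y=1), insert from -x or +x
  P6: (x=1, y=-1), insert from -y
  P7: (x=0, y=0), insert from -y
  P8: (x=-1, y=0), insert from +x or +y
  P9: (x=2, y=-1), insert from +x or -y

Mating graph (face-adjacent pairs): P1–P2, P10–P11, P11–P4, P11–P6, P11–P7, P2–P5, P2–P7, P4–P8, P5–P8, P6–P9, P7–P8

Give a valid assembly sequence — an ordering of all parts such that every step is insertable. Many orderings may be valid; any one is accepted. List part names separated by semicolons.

P5; P2; P1; P8; P4; P7; P11; P10; P6; P9

1. P5@(-1, 1) [-x clear] — {P5}
2. P2@(0, 1) [-y clear] — {P2, P5}
3. P1@(0, 2) [-x clear] — {P1, P2, P5}
4. P8@(-1, 0) [+x clear] — {P1, P2, P5, P8}
5. P4@(-1, -1) [-y clear] — {P1, P2, P4, P5, P8}
6. P7@(0, 0) [-y clear] — {P1, P2, P4, P5, P7, P8}
7. P11@(0, -1) [+x clear] — {P1, P11, P2, P4, P5, P7, P8}
8. P10@(0, -2) [+x clear] — {P1, P10, P11, P2, P4, P5, P7, P8}
9. P6@(1, -1) [-y clear] — {P1, P10, P11, P2, P4, P5, P6, P7, P8}
10. P9@(2, -1) [+x clear] — {P1, P10, P11, P2, P4, P5, P6, P7, P8, P9}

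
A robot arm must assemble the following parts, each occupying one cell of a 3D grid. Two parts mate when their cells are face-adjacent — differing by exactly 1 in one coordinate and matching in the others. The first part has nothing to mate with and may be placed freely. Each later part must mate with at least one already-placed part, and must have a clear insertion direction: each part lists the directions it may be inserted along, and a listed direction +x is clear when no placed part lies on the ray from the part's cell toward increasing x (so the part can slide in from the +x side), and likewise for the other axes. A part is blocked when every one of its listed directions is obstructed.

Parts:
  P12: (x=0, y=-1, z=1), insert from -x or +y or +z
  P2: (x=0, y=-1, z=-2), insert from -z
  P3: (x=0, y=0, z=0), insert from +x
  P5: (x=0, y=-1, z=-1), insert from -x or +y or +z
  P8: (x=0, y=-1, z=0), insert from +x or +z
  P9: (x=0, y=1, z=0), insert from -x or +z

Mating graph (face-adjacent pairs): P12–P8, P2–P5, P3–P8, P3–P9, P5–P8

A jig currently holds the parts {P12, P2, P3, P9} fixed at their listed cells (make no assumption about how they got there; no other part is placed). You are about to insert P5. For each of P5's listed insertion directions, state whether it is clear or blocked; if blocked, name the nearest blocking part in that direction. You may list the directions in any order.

-x: ray from P5(0, -1, -1) has no placed part ⇒ clear
+y: ray from P5(0, -1, -1) has no placed part ⇒ clear
+z: nearest on ray is P12@(0, -1, 1) ⇒ blocked

+y: clear; +z: blocked by P12; -x: clear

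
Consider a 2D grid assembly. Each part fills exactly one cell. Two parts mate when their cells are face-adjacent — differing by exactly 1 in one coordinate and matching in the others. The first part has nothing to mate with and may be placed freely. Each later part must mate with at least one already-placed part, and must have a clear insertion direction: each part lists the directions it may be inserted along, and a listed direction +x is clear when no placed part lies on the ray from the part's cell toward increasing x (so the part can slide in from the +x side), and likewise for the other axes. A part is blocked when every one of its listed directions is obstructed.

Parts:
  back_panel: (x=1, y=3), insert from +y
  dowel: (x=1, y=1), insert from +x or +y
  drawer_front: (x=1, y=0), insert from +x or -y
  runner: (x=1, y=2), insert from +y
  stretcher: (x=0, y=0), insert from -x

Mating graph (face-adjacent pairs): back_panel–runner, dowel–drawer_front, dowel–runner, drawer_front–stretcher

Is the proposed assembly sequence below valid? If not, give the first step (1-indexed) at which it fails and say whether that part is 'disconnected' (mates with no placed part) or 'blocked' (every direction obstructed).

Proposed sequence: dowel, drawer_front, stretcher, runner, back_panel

1. dowel@(1, 1) [+x clear] — {dowel}
2. drawer_front@(1, 0) [+x clear] — {dowel, drawer_front}
3. stretcher@(0, 0) [-x clear] — {dowel, drawer_front, stretcher}
4. runner@(1, 2) [+y clear] — {dowel, drawer_front, runner, stretcher}
5. back_panel@(1, 3) [+y clear] — {back_panel, dowel, drawer_front, runner, stretcher}

Valid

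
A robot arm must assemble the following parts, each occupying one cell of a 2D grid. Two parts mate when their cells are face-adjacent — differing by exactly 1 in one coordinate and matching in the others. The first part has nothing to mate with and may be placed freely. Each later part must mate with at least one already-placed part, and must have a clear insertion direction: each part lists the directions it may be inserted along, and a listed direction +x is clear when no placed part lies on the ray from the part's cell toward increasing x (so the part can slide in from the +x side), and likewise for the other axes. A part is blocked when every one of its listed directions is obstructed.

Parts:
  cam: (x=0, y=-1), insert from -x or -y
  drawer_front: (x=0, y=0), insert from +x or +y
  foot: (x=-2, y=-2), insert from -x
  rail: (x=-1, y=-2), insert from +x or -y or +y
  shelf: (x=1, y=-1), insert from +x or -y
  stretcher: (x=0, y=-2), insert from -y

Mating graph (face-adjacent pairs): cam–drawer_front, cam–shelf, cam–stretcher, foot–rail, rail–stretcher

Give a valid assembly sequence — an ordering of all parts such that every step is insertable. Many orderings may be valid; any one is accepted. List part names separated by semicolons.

rail; foot; stretcher; cam; shelf; drawer_front

1. rail@(-1, -2) [+x clear] — {rail}
2. foot@(-2, -2) [-x clear] — {foot, rail}
3. stretcher@(0, -2) [-y clear] — {foot, rail, stretcher}
4. cam@(0, -1) [-x clear] — {cam, foot, rail, stretcher}
5. shelf@(1, -1) [+x clear] — {cam, foot, rail, shelf, stretcher}
6. drawer_front@(0, 0) [+x clear] — {cam, drawer_front, foot, rail, shelf, stretcher}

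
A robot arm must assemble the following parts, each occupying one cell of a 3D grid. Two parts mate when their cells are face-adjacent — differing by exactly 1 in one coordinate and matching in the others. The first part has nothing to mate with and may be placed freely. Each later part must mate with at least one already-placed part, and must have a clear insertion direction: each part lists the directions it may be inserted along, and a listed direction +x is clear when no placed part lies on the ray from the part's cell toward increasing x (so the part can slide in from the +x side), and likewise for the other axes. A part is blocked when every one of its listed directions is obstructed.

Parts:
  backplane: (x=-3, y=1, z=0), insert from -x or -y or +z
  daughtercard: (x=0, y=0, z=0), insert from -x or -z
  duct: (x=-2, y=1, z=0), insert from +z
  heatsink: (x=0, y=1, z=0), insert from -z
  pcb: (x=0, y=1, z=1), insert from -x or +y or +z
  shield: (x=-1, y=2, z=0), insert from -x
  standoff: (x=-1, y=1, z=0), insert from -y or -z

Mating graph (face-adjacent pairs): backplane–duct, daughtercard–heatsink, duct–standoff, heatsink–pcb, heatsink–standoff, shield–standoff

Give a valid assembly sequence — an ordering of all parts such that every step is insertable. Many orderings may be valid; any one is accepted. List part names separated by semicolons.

1. daughtercard@(0, 0, 0) [-x clear] — {daughtercard}
2. heatsink@(0, 1, 0) [-z clear] — {daughtercard, heatsink}
3. standoff@(-1, 1, 0) [-y clear] — {daughtercard, heatsink, standoff}
4. duct@(-2, 1, 0) [+z clear] — {daughtercard, duct, heatsink, standoff}
5. pcb@(0, 1, 1) [-x clear] — {daughtercard, duct, heatsink, pcb, standoff}
6. shield@(-1, 2, 0) [-x clear] — {daughtercard, duct, heatsink, pcb, shield, standoff}
7. backplane@(-3, 1, 0) [-x clear] — {backplane, daughtercard, duct, heatsink, pcb, shield, standoff}

daughtercard; heatsink; standoff; duct; pcb; shield; backplane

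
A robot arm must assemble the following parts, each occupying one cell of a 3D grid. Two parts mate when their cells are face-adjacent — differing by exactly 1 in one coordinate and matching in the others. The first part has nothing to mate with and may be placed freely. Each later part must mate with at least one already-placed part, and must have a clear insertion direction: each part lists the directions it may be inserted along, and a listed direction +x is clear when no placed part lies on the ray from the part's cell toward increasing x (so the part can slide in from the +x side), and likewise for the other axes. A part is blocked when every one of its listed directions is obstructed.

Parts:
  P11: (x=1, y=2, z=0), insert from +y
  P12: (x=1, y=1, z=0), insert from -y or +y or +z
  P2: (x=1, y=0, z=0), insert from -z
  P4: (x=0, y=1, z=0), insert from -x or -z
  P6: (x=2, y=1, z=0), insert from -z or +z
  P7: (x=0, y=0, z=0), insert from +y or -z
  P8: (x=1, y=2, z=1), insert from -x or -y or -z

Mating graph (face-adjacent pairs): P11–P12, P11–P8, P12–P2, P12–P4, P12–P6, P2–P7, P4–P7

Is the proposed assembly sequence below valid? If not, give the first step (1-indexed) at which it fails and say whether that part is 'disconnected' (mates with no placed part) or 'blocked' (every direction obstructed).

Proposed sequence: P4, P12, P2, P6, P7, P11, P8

Valid

1. P4@(0, 1, 0) [-x clear] — {P4}
2. P12@(1, 1, 0) [-y clear] — {P12, P4}
3. P2@(1, 0, 0) [-z clear] — {P12, P2, P4}
4. P6@(2, 1, 0) [-z clear] — {P12, P2, P4, P6}
5. P7@(0, 0, 0) [-z clear] — {P12, P2, P4, P6, P7}
6. P11@(1, 2, 0) [+y clear] — {P11, P12, P2, P4, P6, P7}
7. P8@(1, 2, 1) [-x clear] — {P11, P12, P2, P4, P6, P7, P8}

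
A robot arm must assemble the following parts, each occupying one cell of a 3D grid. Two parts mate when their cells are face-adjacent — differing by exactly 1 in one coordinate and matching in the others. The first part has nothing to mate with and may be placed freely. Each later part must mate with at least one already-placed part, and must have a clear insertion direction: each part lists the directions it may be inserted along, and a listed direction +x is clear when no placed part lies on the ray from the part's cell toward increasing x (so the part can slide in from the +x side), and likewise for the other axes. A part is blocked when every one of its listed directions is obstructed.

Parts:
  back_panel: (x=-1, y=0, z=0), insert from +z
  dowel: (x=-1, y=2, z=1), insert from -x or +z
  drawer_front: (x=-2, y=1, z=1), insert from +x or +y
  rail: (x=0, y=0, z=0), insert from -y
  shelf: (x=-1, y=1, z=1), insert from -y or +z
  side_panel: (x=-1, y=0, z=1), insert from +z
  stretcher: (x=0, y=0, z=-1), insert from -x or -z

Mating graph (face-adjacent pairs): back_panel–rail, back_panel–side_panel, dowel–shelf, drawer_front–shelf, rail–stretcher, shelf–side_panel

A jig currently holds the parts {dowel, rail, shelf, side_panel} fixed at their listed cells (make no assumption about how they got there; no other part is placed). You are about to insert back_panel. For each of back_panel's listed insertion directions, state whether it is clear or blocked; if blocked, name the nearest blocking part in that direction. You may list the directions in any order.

+z: blocked by side_panel

+z: nearest on ray is side_panel@(-1, 0, 1) ⇒ blocked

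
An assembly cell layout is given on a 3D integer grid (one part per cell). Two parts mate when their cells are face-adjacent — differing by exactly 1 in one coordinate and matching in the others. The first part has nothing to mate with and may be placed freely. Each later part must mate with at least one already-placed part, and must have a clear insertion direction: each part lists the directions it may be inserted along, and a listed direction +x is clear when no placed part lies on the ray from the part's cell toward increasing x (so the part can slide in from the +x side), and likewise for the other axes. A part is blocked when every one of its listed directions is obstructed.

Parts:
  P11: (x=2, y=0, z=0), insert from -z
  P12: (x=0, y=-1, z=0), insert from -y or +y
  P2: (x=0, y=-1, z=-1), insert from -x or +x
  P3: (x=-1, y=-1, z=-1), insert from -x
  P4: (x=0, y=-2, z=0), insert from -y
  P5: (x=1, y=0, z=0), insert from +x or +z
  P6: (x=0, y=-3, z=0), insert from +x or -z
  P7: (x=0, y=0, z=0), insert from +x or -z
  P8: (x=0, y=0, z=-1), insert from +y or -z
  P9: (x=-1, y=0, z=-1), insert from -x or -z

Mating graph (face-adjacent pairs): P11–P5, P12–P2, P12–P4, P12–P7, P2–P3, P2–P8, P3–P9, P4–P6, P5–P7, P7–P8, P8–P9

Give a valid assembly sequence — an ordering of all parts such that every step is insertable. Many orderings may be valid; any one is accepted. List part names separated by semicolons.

1. P7@(0, 0, 0) [+x clear] — {P7}
2. P8@(0, 0, -1) [+y clear] — {P7, P8}
3. P9@(-1, 0, -1) [-x clear] — {P7, P8, P9}
4. P5@(1, 0, 0) [+x clear] — {P5, P7, P8, P9}
5. P11@(2, 0, 0) [-z clear] — {P11, P5, P7, P8, P9}
6. P12@(0, -1, 0) [-y clear] — {P11, P12, P5, P7, P8, P9}
7. P4@(0, -2, 0) [-y clear] — {P11, P12, P4, P5, P7, P8, P9}
8. P3@(-1, -1, -1) [-x clear] — {P11, P12, P3, P4, P5, P7, P8, P9}
9. P2@(0, -1, -1) [+x clear] — {P11, P12, P2, P3, P4, P5, P7, P8, P9}
10. P6@(0, -3, 0) [+x clear] — {P11, P12, P2, P3, P4, P5, P6, P7, P8, P9}

P7; P8; P9; P5; P11; P12; P4; P3; P2; P6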